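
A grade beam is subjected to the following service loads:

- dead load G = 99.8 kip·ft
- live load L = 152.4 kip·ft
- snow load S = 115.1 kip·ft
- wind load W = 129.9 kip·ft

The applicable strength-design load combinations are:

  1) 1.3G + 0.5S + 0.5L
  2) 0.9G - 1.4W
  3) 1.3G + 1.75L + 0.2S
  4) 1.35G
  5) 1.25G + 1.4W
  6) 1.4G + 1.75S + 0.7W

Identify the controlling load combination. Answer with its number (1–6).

1) 1.3(99.8) + 0.5(115.1) + 0.5(152.4) = 129.7 + 57.6 + 76.2 = 263.5
2) 0.9(99.8) - 1.4(129.9) = -92.0
3) 1.3(99.8) + 1.75(152.4) + 0.2(115.1) = 419.5
4) 1.35(99.8) = 134.7
5) 1.25(99.8) + 1.4(129.9) = 306.6
6) 1.4(99.8) + 1.75(115.1) + 0.7(129.9) = 432.1
The largest value is 432.1 kip·ft from combination 6.

Combination 6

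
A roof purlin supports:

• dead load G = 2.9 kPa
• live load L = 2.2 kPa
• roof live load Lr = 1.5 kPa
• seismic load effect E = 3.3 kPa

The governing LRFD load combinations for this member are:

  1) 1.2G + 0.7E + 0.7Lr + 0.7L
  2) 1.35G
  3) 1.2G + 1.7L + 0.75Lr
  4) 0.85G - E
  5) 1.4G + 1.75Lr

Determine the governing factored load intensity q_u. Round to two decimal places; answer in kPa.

1) 1.2(2.9) + 0.7(3.3) + 0.7(1.5) + 0.7(2.2) = 3.48 + 2.31 + 1.05 + 1.54 = 8.38
2) 1.35(2.9) = 3.92
3) 1.2(2.9) + 1.7(2.2) + 0.75(1.5) = 3.48 + 3.74 + 1.13 = 8.35
4) 0.85(2.9) - 1.0(3.3) = -0.84
5) 1.4(2.9) + 1.75(1.5) = 4.06 + 2.63 = 6.69
Maximum is from combination 1.

8.38 kPa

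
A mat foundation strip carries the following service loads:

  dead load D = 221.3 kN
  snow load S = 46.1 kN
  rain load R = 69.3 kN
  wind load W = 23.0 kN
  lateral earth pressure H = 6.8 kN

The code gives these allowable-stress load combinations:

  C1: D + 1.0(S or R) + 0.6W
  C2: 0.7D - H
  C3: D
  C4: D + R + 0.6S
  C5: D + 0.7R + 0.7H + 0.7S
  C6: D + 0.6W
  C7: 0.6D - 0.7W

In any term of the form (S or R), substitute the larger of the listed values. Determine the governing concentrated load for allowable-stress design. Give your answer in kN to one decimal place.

(S or R) → R = 69.3 kN.
C1: 1.0(221.3) + 1.0(69.3) + 0.6(23.0) = 221.3 + 69.3 + 13.8 = 304.4
C2: 0.7(221.3) - 1.0(6.8) = 154.9 - 6.8 = 148.1
C3: 1.0(221.3) = 221.3
C4: 1.0(221.3) + 1.0(69.3) + 0.6(46.1) = 221.3 + 69.3 + 27.7 = 318.3
C5: 1.0(221.3) + 0.7(69.3) + 0.7(6.8) + 0.7(46.1) = 306.8
C6: 1.0(221.3) + 0.6(23.0) = 221.3 + 13.8 = 235.1
C7: 0.6(221.3) - 0.7(23.0) = 132.8 - 16.1 = 116.7
The controlling combination is 4, giving 318.3 kN.

318.3 kN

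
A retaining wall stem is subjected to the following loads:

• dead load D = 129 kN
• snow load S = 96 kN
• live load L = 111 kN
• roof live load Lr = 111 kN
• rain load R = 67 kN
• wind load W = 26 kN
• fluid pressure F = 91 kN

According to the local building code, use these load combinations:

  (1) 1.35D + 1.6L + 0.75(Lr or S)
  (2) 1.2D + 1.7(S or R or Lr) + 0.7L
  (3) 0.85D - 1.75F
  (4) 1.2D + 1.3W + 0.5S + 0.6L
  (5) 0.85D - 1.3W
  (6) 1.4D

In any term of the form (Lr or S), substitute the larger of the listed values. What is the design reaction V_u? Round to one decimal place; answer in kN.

(Lr or S) → Lr = 111 kN; (S or R or Lr) → Lr = 111 kN.
(1) 1.35(129) + 1.6(111) + 0.75(111) = 435.0
(2) 1.2(129) + 1.7(111) + 0.7(111) = 154.8 + 188.7 + 77.7 = 421.2
(3) 0.85(129) - 1.75(91) = 109.7 - 159.3 = -49.6
(4) 1.2(129) + 1.3(26) + 0.5(96) + 0.6(111) = 154.8 + 33.8 + 48.0 + 66.6 = 303.2
(5) 0.85(129) - 1.3(26) = 109.7 - 33.8 = 75.9
(6) 1.4(129) = 180.6
Combination 1 governs: V_u = 435.0 kN.

435.0 kN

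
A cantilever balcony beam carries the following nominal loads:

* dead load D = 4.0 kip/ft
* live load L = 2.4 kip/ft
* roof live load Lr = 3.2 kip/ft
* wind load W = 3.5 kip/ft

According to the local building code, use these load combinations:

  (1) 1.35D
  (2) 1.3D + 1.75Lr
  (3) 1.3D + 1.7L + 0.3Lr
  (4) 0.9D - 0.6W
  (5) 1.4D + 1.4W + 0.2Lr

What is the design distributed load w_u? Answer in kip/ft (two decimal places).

(1) 1.35(4.0) = 5.40
(2) 1.3(4.0) + 1.75(3.2) = 10.80
(3) 1.3(4.0) + 1.7(2.4) + 0.3(3.2) = 10.24
(4) 0.9(4.0) - 0.6(3.5) = 1.50
(5) 1.4(4.0) + 1.4(3.5) + 0.2(3.2) = 11.14
Maximum is from combination 5.

11.14 kip/ft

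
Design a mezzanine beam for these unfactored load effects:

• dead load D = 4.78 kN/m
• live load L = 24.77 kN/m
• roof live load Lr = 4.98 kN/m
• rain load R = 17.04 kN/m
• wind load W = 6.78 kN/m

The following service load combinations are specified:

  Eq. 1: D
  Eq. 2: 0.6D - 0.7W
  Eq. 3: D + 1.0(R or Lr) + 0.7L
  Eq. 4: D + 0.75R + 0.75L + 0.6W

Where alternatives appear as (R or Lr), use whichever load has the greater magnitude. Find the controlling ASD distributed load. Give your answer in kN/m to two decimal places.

(R or Lr) → R = 17.04 kN/m.
Eq. 1: 1.0(4.78) = 4.78
Eq. 2: 0.6(4.78) - 0.7(6.78) = 2.87 - 4.75 = -1.88
Eq. 3: 1.0(4.78) + 1.0(17.04) + 0.7(24.77) = 4.78 + 17.04 + 17.34 = 39.16
Eq. 4: 1.0(4.78) + 0.75(17.04) + 0.75(24.77) + 0.6(6.78) = 4.78 + 12.78 + 18.58 + 4.07 = 40.21
The controlling combination is 4, giving 40.21 kN/m.

40.21 kN/m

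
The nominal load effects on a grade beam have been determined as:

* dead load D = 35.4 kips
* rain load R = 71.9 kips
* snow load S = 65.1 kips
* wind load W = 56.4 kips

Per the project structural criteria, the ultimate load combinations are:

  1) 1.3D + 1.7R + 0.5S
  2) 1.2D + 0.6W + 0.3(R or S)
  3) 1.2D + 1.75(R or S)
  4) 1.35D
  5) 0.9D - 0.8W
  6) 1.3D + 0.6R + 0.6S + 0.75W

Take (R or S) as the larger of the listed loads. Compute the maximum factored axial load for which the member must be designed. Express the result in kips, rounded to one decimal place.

(R or S) → R = 71.9 kips.
1) 1.3(35.4) + 1.7(71.9) + 0.5(65.1) = 200.8
2) 1.2(35.4) + 0.6(56.4) + 0.3(71.9) = 97.9
3) 1.2(35.4) + 1.75(71.9) = 168.3
4) 1.35(35.4) = 47.8
5) 0.9(35.4) - 0.8(56.4) = -13.3
6) 1.3(35.4) + 0.6(71.9) + 0.6(65.1) + 0.75(56.4) = 170.5
The controlling combination is 1, giving 200.8 kips.

200.8 kips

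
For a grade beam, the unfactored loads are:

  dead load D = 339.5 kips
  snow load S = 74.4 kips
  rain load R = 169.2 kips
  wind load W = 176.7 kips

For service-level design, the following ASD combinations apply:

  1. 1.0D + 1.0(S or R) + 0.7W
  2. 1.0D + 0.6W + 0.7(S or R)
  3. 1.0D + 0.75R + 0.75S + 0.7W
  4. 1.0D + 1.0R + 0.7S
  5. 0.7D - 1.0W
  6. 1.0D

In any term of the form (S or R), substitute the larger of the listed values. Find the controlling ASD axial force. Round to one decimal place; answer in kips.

(S or R) → R = 169.2 kips.
1. 1.0(339.5) + 1.0(169.2) + 0.7(176.7) = 339.5 + 169.2 + 123.7 = 632.4
2. 1.0(339.5) + 0.6(176.7) + 0.7(169.2) = 564.0
3. 1.0(339.5) + 0.75(169.2) + 0.75(74.4) + 0.7(176.7) = 339.5 + 126.9 + 55.8 + 123.7 = 645.9
4. 1.0(339.5) + 1.0(169.2) + 0.7(74.4) = 339.5 + 169.2 + 52.1 = 560.8
5. 0.7(339.5) - 1.0(176.7) = 237.7 - 176.7 = 61.0
6. 1.0(339.5) = 339.5
The controlling combination is 3, giving 645.9 kips.

645.9 kips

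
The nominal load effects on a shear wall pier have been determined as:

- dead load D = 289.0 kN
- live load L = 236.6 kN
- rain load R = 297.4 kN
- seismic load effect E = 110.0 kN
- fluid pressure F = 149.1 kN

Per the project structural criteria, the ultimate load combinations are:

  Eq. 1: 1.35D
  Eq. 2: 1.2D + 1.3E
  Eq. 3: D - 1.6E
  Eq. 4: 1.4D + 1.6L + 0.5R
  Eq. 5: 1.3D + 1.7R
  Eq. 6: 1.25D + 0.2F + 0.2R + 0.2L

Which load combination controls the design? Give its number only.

Combination 4

Eq. 1: 1.35(289.0) = 390.2
Eq. 2: 1.2(289.0) + 1.3(110.0) = 346.8 + 143.0 = 489.8
Eq. 3: 1.0(289.0) - 1.6(110.0) = 289.0 - 176.0 = 113.0
Eq. 4: 1.4(289.0) + 1.6(236.6) + 0.5(297.4) = 404.6 + 378.6 + 148.7 = 931.9
Eq. 5: 1.3(289.0) + 1.7(297.4) = 375.7 + 505.6 = 881.3
Eq. 6: 1.25(289.0) + 0.2(149.1) + 0.2(297.4) + 0.2(236.6) = 361.3 + 29.8 + 59.5 + 47.3 = 497.9
The largest value is 931.9 kN from combination 4.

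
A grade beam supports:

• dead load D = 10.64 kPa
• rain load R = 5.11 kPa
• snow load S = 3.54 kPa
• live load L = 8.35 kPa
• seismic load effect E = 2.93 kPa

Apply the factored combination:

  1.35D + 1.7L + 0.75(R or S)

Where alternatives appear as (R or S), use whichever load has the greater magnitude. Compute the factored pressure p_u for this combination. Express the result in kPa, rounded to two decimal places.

32.39 kPa

(R or S) → R = 5.11 kPa.
1.35(10.64) + 1.7(8.35) + 0.75(5.11) = 32.39
p_u = 32.39 kPa.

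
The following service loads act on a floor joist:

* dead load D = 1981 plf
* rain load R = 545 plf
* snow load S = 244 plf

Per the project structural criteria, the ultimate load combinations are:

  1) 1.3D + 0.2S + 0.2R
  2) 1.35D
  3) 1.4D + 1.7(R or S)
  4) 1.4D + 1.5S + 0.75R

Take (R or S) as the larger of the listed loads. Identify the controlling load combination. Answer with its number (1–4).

(R or S) → R = 545 plf.
1) 1.3(1981) + 0.2(244) + 0.2(545) = 2733.10
2) 1.35(1981) = 2674.35
3) 1.4(1981) + 1.7(545) = 3699.90
4) 1.4(1981) + 1.5(244) + 0.75(545) = 3548.15
The largest value is 3699.90 plf from combination 3.

Combination 3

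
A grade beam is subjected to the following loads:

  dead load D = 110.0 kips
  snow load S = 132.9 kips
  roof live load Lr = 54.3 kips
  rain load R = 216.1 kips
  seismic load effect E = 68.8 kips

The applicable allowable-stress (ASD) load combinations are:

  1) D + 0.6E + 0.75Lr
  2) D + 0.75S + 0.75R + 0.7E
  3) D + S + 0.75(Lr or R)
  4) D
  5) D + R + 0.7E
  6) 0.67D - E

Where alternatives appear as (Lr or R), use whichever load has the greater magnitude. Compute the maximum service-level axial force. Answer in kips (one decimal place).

419.9 kips

(Lr or R) → R = 216.1 kips.
1) 1.0(110.0) + 0.6(68.8) + 0.75(54.3) = 110.0 + 41.3 + 40.7 = 192.0
2) 1.0(110.0) + 0.75(132.9) + 0.75(216.1) + 0.7(68.8) = 419.9
3) 1.0(110.0) + 1.0(132.9) + 0.75(216.1) = 110.0 + 132.9 + 162.1 = 405.0
4) 1.0(110.0) = 110.0
5) 1.0(110.0) + 1.0(216.1) + 0.7(68.8) = 110.0 + 216.1 + 48.2 = 374.3
6) 0.67(110.0) - 1.0(68.8) = 73.7 - 68.8 = 4.9
Combination 2 governs: P = 419.9 kips.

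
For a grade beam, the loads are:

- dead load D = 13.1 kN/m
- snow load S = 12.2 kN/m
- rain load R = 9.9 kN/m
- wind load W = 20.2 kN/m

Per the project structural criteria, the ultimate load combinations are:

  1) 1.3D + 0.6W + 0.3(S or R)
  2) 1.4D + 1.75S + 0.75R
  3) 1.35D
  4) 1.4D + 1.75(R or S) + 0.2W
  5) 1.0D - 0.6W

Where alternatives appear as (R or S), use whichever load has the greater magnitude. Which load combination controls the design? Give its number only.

(S or R) → S = 12.2 kN/m; (R or S) → S = 12.2 kN/m.
1) 1.3(13.1) + 0.6(20.2) + 0.3(12.2) = 17.0 + 12.1 + 3.7 = 32.8
2) 1.4(13.1) + 1.75(12.2) + 0.75(9.9) = 18.3 + 21.4 + 7.4 = 47.1
3) 1.35(13.1) = 17.7
4) 1.4(13.1) + 1.75(12.2) + 0.2(20.2) = 18.3 + 21.4 + 4.0 = 43.7
5) 1.0(13.1) - 0.6(20.2) = 13.1 - 12.1 = 1.0
The largest value is 47.1 kN/m from combination 2.

Combination 2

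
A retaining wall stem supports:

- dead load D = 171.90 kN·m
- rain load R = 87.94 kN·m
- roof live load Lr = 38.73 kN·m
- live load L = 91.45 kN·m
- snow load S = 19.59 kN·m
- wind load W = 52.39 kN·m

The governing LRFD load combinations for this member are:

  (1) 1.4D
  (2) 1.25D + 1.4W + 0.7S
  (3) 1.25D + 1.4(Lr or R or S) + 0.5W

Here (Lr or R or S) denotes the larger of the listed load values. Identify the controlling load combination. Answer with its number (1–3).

Combination 3

(Lr or R or S) → R = 87.94 kN·m.
(1) 1.4(171.90) = 240.66
(2) 1.25(171.90) + 1.4(52.39) + 0.7(19.59) = 301.93
(3) 1.25(171.90) + 1.4(87.94) + 0.5(52.39) = 364.19
The largest value is 364.19 kN·m from combination 3.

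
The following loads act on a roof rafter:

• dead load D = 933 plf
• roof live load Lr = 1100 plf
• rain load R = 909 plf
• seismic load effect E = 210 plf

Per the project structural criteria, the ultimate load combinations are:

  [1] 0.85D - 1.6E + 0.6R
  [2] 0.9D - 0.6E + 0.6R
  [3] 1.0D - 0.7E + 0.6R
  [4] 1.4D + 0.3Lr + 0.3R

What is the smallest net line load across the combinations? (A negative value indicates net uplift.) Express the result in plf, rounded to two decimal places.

1002.45 plf

[1] 0.85(933) - 1.6(210) + 0.6(909) = 793.05 - 336.00 + 545.40 = 1002.45
[2] 0.9(933) - 0.6(210) + 0.6(909) = 839.70 - 126.00 + 545.40 = 1259.10
[3] 1.0(933) - 0.7(210) + 0.6(909) = 933.00 - 147.00 + 545.40 = 1331.40
[4] 1.4(933) + 0.3(1100) + 0.3(909) = 1306.20 + 330.00 + 272.70 = 1908.90
Combination 1 gives the minimum: 1002.45 plf.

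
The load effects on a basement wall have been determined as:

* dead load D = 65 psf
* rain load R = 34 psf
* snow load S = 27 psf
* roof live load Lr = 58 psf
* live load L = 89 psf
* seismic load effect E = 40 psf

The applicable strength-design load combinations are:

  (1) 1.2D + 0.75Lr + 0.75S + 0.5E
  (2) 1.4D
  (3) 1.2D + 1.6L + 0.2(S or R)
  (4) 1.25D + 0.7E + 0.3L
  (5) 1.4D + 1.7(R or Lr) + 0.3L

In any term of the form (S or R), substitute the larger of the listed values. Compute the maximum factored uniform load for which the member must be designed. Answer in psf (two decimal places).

(S or R) → R = 34 psf; (R or Lr) → Lr = 58 psf.
(1) 1.2(65) + 0.75(58) + 0.75(27) + 0.5(40) = 78.00 + 43.50 + 20.25 + 20.00 = 161.75
(2) 1.4(65) = 91.00
(3) 1.2(65) + 1.6(89) + 0.2(34) = 78.00 + 142.40 + 6.80 = 227.20
(4) 1.25(65) + 0.7(40) + 0.3(89) = 81.25 + 28.00 + 26.70 = 135.95
(5) 1.4(65) + 1.7(58) + 0.3(89) = 91.00 + 98.60 + 26.70 = 216.30
The controlling combination is 3, giving 227.20 psf.

227.20 psf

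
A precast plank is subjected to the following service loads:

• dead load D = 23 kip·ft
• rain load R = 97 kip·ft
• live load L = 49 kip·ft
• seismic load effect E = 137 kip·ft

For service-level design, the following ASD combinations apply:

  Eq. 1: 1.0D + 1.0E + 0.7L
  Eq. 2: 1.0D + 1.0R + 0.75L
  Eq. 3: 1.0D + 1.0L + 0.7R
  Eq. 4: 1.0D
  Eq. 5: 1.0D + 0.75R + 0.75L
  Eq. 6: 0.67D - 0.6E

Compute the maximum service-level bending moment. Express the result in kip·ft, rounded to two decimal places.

194.30 kip·ft

Eq. 1: 1.0(23) + 1.0(137) + 0.7(49) = 23.00 + 137.00 + 34.30 = 194.30
Eq. 2: 1.0(23) + 1.0(97) + 0.75(49) = 23.00 + 97.00 + 36.75 = 156.75
Eq. 3: 1.0(23) + 1.0(49) + 0.7(97) = 23.00 + 49.00 + 67.90 = 139.90
Eq. 4: 1.0(23) = 23.00
Eq. 5: 1.0(23) + 0.75(97) + 0.75(49) = 23.00 + 72.75 + 36.75 = 132.50
Eq. 6: 0.67(23) - 0.6(137) = 15.41 - 82.20 = -66.79
The controlling combination is 1, giving 194.30 kip·ft.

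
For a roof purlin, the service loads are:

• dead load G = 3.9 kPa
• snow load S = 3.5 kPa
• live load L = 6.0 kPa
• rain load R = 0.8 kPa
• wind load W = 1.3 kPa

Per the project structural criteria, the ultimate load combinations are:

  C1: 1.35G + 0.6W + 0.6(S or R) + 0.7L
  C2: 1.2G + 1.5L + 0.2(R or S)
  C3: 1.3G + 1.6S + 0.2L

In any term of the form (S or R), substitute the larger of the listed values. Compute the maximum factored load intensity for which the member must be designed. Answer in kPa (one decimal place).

14.4 kPa

(S or R) → S = 3.5 kPa; (R or S) → S = 3.5 kPa.
C1: 1.35(3.9) + 0.6(1.3) + 0.6(3.5) + 0.7(6.0) = 12.3
C2: 1.2(3.9) + 1.5(6.0) + 0.2(3.5) = 14.4
C3: 1.3(3.9) + 1.6(3.5) + 0.2(6.0) = 11.9
Maximum is from combination 2.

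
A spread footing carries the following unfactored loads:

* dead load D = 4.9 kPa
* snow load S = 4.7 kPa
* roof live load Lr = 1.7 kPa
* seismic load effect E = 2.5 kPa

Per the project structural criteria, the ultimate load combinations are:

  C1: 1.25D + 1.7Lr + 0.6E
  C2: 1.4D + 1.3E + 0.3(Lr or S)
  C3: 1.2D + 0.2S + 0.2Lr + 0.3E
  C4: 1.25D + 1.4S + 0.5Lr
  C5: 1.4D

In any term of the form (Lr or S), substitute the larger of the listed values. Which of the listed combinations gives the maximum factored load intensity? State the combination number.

(Lr or S) → S = 4.7 kPa.
C1: 1.25(4.9) + 1.7(1.7) + 0.6(2.5) = 10.52
C2: 1.4(4.9) + 1.3(2.5) + 0.3(4.7) = 11.52
C3: 1.2(4.9) + 0.2(4.7) + 0.2(1.7) + 0.3(2.5) = 7.91
C4: 1.25(4.9) + 1.4(4.7) + 0.5(1.7) = 13.56
C5: 1.4(4.9) = 6.86
The largest value is 13.56 kPa from combination 4.

Combination 4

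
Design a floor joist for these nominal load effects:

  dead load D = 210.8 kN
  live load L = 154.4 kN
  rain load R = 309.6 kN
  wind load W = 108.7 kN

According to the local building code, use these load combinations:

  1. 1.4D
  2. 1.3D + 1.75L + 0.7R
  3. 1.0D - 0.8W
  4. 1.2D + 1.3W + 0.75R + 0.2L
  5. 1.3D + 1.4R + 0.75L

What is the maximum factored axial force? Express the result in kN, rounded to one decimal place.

1. 1.4(210.8) = 295.1
2. 1.3(210.8) + 1.75(154.4) + 0.7(309.6) = 761.0
3. 1.0(210.8) - 0.8(108.7) = 123.8
4. 1.2(210.8) + 1.3(108.7) + 0.75(309.6) + 0.2(154.4) = 657.4
5. 1.3(210.8) + 1.4(309.6) + 0.75(154.4) = 823.3
Maximum is from combination 5.

823.3 kN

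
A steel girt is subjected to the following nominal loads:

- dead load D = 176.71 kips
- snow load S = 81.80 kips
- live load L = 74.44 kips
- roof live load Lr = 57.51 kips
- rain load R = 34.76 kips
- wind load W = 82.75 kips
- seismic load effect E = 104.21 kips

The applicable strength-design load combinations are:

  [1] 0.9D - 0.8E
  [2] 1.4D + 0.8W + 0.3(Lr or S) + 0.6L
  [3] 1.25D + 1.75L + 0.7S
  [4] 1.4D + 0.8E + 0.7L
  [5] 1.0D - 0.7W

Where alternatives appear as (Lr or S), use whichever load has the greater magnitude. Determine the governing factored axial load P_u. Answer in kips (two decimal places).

(Lr or S) → S = 81.80 kips.
[1] 0.9(176.71) - 0.8(104.21) = 159.04 - 83.37 = 75.67
[2] 1.4(176.71) + 0.8(82.75) + 0.3(81.80) + 0.6(74.44) = 382.80
[3] 1.25(176.71) + 1.75(74.44) + 0.7(81.80) = 220.89 + 130.27 + 57.26 = 408.42
[4] 1.4(176.71) + 0.8(104.21) + 0.7(74.44) = 247.39 + 83.37 + 52.11 = 382.87
[5] 1.0(176.71) - 0.7(82.75) = 118.79
Combination 3 governs: P_u = 408.42 kips.

408.42 kips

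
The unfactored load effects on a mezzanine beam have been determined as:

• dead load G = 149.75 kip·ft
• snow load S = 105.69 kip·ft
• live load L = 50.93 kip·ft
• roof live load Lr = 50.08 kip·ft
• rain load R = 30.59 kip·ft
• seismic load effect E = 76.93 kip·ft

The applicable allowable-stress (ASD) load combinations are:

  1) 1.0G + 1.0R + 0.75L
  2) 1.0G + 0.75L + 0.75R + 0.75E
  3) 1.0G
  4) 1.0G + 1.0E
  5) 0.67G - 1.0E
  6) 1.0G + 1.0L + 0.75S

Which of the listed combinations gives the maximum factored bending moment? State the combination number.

1) 1.0(149.75) + 1.0(30.59) + 0.75(50.93) = 149.75 + 30.59 + 38.20 = 218.54
2) 1.0(149.75) + 0.75(50.93) + 0.75(30.59) + 0.75(76.93) = 149.75 + 38.20 + 22.94 + 57.70 = 268.59
3) 1.0(149.75) = 149.75
4) 1.0(149.75) + 1.0(76.93) = 149.75 + 76.93 = 226.68
5) 0.67(149.75) - 1.0(76.93) = 100.33 - 76.93 = 23.40
6) 1.0(149.75) + 1.0(50.93) + 0.75(105.69) = 149.75 + 50.93 + 79.27 = 279.95
The largest value is 279.95 kip·ft from combination 6.

Combination 6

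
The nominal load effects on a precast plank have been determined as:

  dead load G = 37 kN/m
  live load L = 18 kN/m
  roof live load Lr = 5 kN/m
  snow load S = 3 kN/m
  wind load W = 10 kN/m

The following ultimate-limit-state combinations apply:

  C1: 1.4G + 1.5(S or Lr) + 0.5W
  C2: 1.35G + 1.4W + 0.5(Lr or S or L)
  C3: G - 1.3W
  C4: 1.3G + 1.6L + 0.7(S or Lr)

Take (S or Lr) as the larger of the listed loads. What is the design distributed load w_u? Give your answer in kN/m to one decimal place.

80.4 kN/m

(S or Lr) → Lr = 5 kN/m; (Lr or S or L) → L = 18 kN/m.
C1: 1.4(37) + 1.5(5) + 0.5(10) = 51.8 + 7.5 + 5.0 = 64.3
C2: 1.35(37) + 1.4(10) + 0.5(18) = 50.0 + 14.0 + 9.0 = 73.0
C3: 1.0(37) - 1.3(10) = 37.0 - 13.0 = 24.0
C4: 1.3(37) + 1.6(18) + 0.7(5) = 48.1 + 28.8 + 3.5 = 80.4
Combination 4 governs: w_u = 80.4 kN/m.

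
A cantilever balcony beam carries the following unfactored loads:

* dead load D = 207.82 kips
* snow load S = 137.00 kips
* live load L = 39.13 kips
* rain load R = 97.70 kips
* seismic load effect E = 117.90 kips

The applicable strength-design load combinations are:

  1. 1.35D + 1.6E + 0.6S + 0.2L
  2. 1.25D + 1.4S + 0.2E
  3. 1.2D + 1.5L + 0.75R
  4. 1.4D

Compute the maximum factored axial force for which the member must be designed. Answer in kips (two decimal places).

1. 1.35(207.82) + 1.6(117.90) + 0.6(137.00) + 0.2(39.13) = 559.22
2. 1.25(207.82) + 1.4(137.00) + 0.2(117.90) = 259.78 + 191.80 + 23.58 = 475.16
3. 1.2(207.82) + 1.5(39.13) + 0.75(97.70) = 381.35
4. 1.4(207.82) = 290.95
Maximum is from combination 1.

559.22 kips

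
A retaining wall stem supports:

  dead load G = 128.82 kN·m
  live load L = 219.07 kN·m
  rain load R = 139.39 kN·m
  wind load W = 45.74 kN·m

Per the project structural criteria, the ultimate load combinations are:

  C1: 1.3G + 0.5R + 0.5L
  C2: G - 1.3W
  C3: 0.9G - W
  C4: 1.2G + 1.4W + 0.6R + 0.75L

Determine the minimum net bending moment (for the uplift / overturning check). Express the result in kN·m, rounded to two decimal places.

C1: 1.3(128.82) + 0.5(139.39) + 0.5(219.07) = 346.70
C2: 1.0(128.82) - 1.3(45.74) = 69.36
C3: 0.9(128.82) - 1.0(45.74) = 70.20
C4: 1.2(128.82) + 1.4(45.74) + 0.6(139.39) + 0.75(219.07) = 466.56
Combination 2 gives the minimum: 69.36 kN·m.

69.36 kN·m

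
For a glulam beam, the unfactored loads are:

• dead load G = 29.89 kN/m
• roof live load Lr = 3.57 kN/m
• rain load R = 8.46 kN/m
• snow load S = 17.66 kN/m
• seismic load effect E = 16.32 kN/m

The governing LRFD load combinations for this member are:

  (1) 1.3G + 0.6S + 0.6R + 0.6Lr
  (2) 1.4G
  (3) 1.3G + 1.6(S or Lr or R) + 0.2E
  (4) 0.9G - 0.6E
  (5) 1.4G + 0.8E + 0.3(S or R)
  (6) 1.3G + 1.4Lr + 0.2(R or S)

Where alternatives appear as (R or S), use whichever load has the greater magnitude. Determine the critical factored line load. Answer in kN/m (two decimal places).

70.38 kN/m

(S or Lr or R) → S = 17.66 kN/m; (S or R) → S = 17.66 kN/m; (R or S) → S = 17.66 kN/m.
(1) 1.3(29.89) + 0.6(17.66) + 0.6(8.46) + 0.6(3.57) = 56.67
(2) 1.4(29.89) = 41.85
(3) 1.3(29.89) + 1.6(17.66) + 0.2(16.32) = 70.38
(4) 0.9(29.89) - 0.6(16.32) = 17.11
(5) 1.4(29.89) + 0.8(16.32) + 0.3(17.66) = 60.20
(6) 1.3(29.89) + 1.4(3.57) + 0.2(17.66) = 47.39
Maximum is from combination 3.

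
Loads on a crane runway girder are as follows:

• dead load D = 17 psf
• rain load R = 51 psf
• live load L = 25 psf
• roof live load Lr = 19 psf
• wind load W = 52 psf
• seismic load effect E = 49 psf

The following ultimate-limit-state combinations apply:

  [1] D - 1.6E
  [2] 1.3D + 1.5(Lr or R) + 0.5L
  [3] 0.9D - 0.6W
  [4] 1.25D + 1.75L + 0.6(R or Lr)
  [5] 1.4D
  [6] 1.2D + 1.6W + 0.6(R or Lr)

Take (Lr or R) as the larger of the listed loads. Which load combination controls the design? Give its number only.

(Lr or R) → R = 51 psf; (R or Lr) → R = 51 psf.
[1] 1.0(17) - 1.6(49) = 17.0 - 78.4 = -61.4
[2] 1.3(17) + 1.5(51) + 0.5(25) = 22.1 + 76.5 + 12.5 = 111.1
[3] 0.9(17) - 0.6(52) = 15.3 - 31.2 = -15.9
[4] 1.25(17) + 1.75(25) + 0.6(51) = 95.6
[5] 1.4(17) = 23.8
[6] 1.2(17) + 1.6(52) + 0.6(51) = 20.4 + 83.2 + 30.6 = 134.2
The largest value is 134.2 psf from combination 6.

Combination 6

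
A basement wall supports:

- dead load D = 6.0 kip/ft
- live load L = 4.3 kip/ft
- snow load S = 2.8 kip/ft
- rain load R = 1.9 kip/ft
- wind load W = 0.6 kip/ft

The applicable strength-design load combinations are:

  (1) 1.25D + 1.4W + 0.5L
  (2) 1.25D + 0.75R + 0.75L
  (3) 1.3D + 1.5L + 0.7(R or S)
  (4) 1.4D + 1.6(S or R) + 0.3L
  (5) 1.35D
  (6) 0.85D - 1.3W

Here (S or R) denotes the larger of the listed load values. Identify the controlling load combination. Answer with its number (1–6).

Combination 3

(R or S) → S = 2.8 kip/ft; (S or R) → S = 2.8 kip/ft.
(1) 1.25(6.0) + 1.4(0.6) + 0.5(4.3) = 7.50 + 0.84 + 2.15 = 10.49
(2) 1.25(6.0) + 0.75(1.9) + 0.75(4.3) = 12.15
(3) 1.3(6.0) + 1.5(4.3) + 0.7(2.8) = 7.80 + 6.45 + 1.96 = 16.21
(4) 1.4(6.0) + 1.6(2.8) + 0.3(4.3) = 8.40 + 4.48 + 1.29 = 14.17
(5) 1.35(6.0) = 8.10
(6) 0.85(6.0) - 1.3(0.6) = 5.10 - 0.78 = 4.32
The largest value is 16.21 kip/ft from combination 3.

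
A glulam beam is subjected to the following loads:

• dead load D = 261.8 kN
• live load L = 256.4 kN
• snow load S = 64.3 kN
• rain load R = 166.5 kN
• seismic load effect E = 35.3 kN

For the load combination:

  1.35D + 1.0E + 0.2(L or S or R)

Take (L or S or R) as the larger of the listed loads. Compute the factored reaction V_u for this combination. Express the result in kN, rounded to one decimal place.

(L or S or R) → L = 256.4 kN.
1.35(261.8) + 1.0(35.3) + 0.2(256.4) = 353.4 + 35.3 + 51.3 = 440.0
V_u = 440.0 kN.

440.0 kN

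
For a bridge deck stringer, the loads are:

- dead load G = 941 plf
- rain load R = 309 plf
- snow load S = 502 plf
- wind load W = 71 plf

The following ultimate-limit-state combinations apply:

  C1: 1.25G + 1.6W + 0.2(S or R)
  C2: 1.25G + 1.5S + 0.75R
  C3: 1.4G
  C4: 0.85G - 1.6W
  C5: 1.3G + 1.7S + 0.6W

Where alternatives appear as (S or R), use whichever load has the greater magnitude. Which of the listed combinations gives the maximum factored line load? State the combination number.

Combination 2

(S or R) → S = 502 plf.
C1: 1.25(941) + 1.6(71) + 0.2(502) = 1390.25
C2: 1.25(941) + 1.5(502) + 0.75(309) = 2161.00
C3: 1.4(941) = 1317.40
C4: 0.85(941) - 1.6(71) = 686.25
C5: 1.3(941) + 1.7(502) + 0.6(71) = 2119.30
The largest value is 2161.00 plf from combination 2.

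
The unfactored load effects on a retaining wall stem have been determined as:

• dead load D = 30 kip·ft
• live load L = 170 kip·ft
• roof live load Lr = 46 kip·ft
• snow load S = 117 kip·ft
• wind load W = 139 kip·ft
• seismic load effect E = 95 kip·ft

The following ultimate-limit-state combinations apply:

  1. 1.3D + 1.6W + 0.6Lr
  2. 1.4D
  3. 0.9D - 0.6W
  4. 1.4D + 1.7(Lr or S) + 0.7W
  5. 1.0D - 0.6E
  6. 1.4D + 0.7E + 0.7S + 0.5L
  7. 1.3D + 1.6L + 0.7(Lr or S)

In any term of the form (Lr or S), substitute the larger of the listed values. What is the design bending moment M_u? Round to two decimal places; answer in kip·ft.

392.90 kip·ft

(Lr or S) → S = 117 kip·ft.
1. 1.3(30) + 1.6(139) + 0.6(46) = 39.00 + 222.40 + 27.60 = 289.00
2. 1.4(30) = 42.00
3. 0.9(30) - 0.6(139) = 27.00 - 83.40 = -56.40
4. 1.4(30) + 1.7(117) + 0.7(139) = 42.00 + 198.90 + 97.30 = 338.20
5. 1.0(30) - 0.6(95) = 30.00 - 57.00 = -27.00
6. 1.4(30) + 0.7(95) + 0.7(117) + 0.5(170) = 42.00 + 66.50 + 81.90 + 85.00 = 275.40
7. 1.3(30) + 1.6(170) + 0.7(117) = 39.00 + 272.00 + 81.90 = 392.90
The controlling combination is 7, giving 392.90 kip·ft.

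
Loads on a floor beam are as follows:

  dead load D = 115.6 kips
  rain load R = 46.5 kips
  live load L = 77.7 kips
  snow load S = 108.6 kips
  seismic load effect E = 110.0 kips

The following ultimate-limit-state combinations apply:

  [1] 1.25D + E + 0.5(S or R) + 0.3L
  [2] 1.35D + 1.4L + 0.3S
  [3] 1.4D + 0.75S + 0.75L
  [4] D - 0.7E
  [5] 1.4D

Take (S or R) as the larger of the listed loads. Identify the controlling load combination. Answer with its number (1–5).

Combination 1

(S or R) → S = 108.6 kips.
[1] 1.25(115.6) + 1.0(110.0) + 0.5(108.6) + 0.3(77.7) = 144.5 + 110.0 + 54.3 + 23.3 = 332.1
[2] 1.35(115.6) + 1.4(77.7) + 0.3(108.6) = 297.4
[3] 1.4(115.6) + 0.75(108.6) + 0.75(77.7) = 161.8 + 81.5 + 58.3 = 301.6
[4] 1.0(115.6) - 0.7(110.0) = 115.6 - 77.0 = 38.6
[5] 1.4(115.6) = 161.8
The largest value is 332.1 kips from combination 1.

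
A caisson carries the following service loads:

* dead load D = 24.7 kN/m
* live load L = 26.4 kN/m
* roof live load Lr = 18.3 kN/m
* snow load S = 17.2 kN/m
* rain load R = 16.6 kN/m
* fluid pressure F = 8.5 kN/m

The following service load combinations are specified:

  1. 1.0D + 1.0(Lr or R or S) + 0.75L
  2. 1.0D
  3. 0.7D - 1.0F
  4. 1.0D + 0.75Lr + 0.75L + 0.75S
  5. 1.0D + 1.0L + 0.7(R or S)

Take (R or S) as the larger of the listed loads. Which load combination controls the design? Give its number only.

Combination 4

(Lr or R or S) → Lr = 18.3 kN/m; (R or S) → S = 17.2 kN/m.
1. 1.0(24.7) + 1.0(18.3) + 0.75(26.4) = 24.7 + 18.3 + 19.8 = 62.8
2. 1.0(24.7) = 24.7
3. 0.7(24.7) - 1.0(8.5) = 17.3 - 8.5 = 8.8
4. 1.0(24.7) + 0.75(18.3) + 0.75(26.4) + 0.75(17.2) = 24.7 + 13.7 + 19.8 + 12.9 = 71.1
5. 1.0(24.7) + 1.0(26.4) + 0.7(17.2) = 24.7 + 26.4 + 12.0 = 63.1
The largest value is 71.1 kN/m from combination 4.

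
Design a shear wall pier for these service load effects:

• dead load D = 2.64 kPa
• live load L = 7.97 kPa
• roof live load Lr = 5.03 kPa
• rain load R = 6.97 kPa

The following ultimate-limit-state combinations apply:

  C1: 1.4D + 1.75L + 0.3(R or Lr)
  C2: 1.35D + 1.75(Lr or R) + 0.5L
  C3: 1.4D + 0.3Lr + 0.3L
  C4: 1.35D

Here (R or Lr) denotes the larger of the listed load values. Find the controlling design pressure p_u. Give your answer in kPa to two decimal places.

(R or Lr) → R = 6.97 kPa; (Lr or R) → R = 6.97 kPa.
C1: 1.4(2.64) + 1.75(7.97) + 0.3(6.97) = 19.73
C2: 1.35(2.64) + 1.75(6.97) + 0.5(7.97) = 19.75
C3: 1.4(2.64) + 0.3(5.03) + 0.3(7.97) = 7.60
C4: 1.35(2.64) = 3.56
Maximum is from combination 2.

19.75 kPa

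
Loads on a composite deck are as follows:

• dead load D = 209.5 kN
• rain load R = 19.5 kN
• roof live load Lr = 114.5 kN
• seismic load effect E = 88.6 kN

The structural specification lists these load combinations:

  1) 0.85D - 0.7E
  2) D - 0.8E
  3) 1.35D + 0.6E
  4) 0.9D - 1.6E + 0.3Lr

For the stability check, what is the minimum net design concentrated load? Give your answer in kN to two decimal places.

81.14 kN

1) 0.85(209.5) - 0.7(88.6) = 178.08 - 62.02 = 116.06
2) 1.0(209.5) - 0.8(88.6) = 209.50 - 70.88 = 138.62
3) 1.35(209.5) + 0.6(88.6) = 282.83 + 53.16 = 335.99
4) 0.9(209.5) - 1.6(88.6) + 0.3(114.5) = 188.55 - 141.76 + 34.35 = 81.14
Combination 4 gives the minimum: 81.14 kN.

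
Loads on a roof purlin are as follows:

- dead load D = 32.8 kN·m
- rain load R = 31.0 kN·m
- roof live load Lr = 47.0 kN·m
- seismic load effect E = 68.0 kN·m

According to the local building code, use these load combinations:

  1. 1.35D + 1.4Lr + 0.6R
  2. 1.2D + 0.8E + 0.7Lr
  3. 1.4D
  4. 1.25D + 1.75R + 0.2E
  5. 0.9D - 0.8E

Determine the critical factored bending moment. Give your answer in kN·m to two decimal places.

128.68 kN·m

1. 1.35(32.8) + 1.4(47.0) + 0.6(31.0) = 128.68
2. 1.2(32.8) + 0.8(68.0) + 0.7(47.0) = 126.66
3. 1.4(32.8) = 45.92
4. 1.25(32.8) + 1.75(31.0) + 0.2(68.0) = 108.85
5. 0.9(32.8) - 0.8(68.0) = -24.88
Maximum is from combination 1.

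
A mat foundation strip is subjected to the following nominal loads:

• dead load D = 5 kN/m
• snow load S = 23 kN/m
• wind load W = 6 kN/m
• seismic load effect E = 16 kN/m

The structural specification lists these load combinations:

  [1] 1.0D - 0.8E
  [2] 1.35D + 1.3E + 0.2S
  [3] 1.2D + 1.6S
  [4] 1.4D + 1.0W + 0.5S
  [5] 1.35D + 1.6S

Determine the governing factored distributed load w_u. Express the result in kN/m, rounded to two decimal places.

43.55 kN/m

[1] 1.0(5) - 0.8(16) = -7.80
[2] 1.35(5) + 1.3(16) + 0.2(23) = 32.15
[3] 1.2(5) + 1.6(23) = 42.80
[4] 1.4(5) + 1.0(6) + 0.5(23) = 24.50
[5] 1.35(5) + 1.6(23) = 43.55
Maximum is from combination 5.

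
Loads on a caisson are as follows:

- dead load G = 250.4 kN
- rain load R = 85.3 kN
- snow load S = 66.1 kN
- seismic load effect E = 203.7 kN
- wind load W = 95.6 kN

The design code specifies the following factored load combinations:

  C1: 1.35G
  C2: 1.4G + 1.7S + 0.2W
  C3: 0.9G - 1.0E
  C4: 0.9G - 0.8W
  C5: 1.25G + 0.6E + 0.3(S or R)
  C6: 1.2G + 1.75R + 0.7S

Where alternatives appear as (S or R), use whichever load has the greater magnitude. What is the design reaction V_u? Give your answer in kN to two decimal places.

(S or R) → R = 85.3 kN.
C1: 1.35(250.4) = 338.04
C2: 1.4(250.4) + 1.7(66.1) + 0.2(95.6) = 482.05
C3: 0.9(250.4) - 1.0(203.7) = 21.66
C4: 0.9(250.4) - 0.8(95.6) = 148.88
C5: 1.25(250.4) + 0.6(203.7) + 0.3(85.3) = 460.81
C6: 1.2(250.4) + 1.75(85.3) + 0.7(66.1) = 496.03
The controlling combination is 6, giving 496.03 kN.

496.03 kN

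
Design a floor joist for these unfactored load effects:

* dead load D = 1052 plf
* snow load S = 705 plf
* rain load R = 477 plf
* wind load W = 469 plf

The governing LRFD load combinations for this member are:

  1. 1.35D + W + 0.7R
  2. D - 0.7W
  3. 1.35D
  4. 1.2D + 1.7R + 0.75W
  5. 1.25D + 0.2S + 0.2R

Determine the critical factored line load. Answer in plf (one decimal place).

2425.1 plf

1. 1.35(1052) + 1.0(469) + 0.7(477) = 2223.1
2. 1.0(1052) - 0.7(469) = 723.7
3. 1.35(1052) = 1420.2
4. 1.2(1052) + 1.7(477) + 0.75(469) = 2425.1
5. 1.25(1052) + 0.2(705) + 0.2(477) = 1551.4
Combination 4 governs: w_u = 2425.1 plf.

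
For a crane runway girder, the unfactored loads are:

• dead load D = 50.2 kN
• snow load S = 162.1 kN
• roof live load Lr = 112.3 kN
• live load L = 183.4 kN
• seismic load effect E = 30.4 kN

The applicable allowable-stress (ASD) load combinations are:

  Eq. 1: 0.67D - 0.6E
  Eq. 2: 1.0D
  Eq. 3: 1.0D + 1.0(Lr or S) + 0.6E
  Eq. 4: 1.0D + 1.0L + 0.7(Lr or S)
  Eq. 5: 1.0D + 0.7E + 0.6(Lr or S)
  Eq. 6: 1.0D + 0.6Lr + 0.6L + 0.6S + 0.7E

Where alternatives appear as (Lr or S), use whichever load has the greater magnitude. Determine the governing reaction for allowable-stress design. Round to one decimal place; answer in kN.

(Lr or S) → S = 162.1 kN.
Eq. 1: 0.67(50.2) - 0.6(30.4) = 33.6 - 18.2 = 15.4
Eq. 2: 1.0(50.2) = 50.2
Eq. 3: 1.0(50.2) + 1.0(162.1) + 0.6(30.4) = 50.2 + 162.1 + 18.2 = 230.5
Eq. 4: 1.0(50.2) + 1.0(183.4) + 0.7(162.1) = 50.2 + 183.4 + 113.5 = 347.1
Eq. 5: 1.0(50.2) + 0.7(30.4) + 0.6(162.1) = 168.7
Eq. 6: 1.0(50.2) + 0.6(112.3) + 0.6(183.4) + 0.6(162.1) + 0.7(30.4) = 50.2 + 67.4 + 110.0 + 97.3 + 21.3 = 346.2
Maximum is from combination 4.

347.1 kN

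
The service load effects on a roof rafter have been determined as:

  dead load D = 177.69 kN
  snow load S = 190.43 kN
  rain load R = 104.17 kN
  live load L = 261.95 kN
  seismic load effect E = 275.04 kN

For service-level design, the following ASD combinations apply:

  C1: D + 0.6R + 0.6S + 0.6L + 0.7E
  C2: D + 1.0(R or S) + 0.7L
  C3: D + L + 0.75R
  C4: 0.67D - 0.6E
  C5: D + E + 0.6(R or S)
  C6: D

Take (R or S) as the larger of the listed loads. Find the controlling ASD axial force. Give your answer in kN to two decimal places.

704.15 kN

(R or S) → S = 190.43 kN.
C1: 1.0(177.69) + 0.6(104.17) + 0.6(190.43) + 0.6(261.95) + 0.7(275.04) = 704.15
C2: 1.0(177.69) + 1.0(190.43) + 0.7(261.95) = 551.49
C3: 1.0(177.69) + 1.0(261.95) + 0.75(104.17) = 517.77
C4: 0.67(177.69) - 0.6(275.04) = -45.97
C5: 1.0(177.69) + 1.0(275.04) + 0.6(190.43) = 566.99
C6: 1.0(177.69) = 177.69
The controlling combination is 1, giving 704.15 kN.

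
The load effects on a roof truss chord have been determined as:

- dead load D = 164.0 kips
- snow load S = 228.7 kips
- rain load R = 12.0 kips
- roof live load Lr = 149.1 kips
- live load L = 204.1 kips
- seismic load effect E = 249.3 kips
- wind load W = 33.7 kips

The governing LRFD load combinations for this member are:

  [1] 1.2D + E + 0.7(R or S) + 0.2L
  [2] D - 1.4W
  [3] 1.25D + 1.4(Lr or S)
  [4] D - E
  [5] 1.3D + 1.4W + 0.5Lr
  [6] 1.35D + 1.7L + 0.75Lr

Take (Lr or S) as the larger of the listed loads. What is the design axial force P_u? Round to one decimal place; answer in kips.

680.2 kips

(R or S) → S = 228.7 kips; (Lr or S) → S = 228.7 kips.
[1] 1.2(164.0) + 1.0(249.3) + 0.7(228.7) + 0.2(204.1) = 647.0
[2] 1.0(164.0) - 1.4(33.7) = 116.8
[3] 1.25(164.0) + 1.4(228.7) = 525.2
[4] 1.0(164.0) - 1.0(249.3) = -85.3
[5] 1.3(164.0) + 1.4(33.7) + 0.5(149.1) = 334.9
[6] 1.35(164.0) + 1.7(204.1) + 0.75(149.1) = 680.2
Maximum is from combination 6.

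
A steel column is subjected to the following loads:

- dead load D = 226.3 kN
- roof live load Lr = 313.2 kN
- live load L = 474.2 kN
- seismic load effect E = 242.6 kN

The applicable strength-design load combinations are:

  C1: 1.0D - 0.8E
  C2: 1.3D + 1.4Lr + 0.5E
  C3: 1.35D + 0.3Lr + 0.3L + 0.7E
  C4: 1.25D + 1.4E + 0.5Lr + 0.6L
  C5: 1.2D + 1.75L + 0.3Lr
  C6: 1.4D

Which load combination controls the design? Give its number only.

C1: 1.0(226.3) - 0.8(242.6) = 226.3 - 194.1 = 32.2
C2: 1.3(226.3) + 1.4(313.2) + 0.5(242.6) = 294.2 + 438.5 + 121.3 = 854.0
C3: 1.35(226.3) + 0.3(313.2) + 0.3(474.2) + 0.7(242.6) = 711.5
C4: 1.25(226.3) + 1.4(242.6) + 0.5(313.2) + 0.6(474.2) = 282.9 + 339.6 + 156.6 + 284.5 = 1063.6
C5: 1.2(226.3) + 1.75(474.2) + 0.3(313.2) = 1195.4
C6: 1.4(226.3) = 316.8
The largest value is 1195.4 kN from combination 5.

Combination 5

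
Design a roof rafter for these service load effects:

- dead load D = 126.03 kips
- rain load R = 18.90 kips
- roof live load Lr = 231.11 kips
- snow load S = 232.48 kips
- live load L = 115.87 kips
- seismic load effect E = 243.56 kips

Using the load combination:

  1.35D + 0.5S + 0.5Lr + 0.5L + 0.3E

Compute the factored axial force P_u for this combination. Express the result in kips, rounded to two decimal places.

532.94 kips

1.35(126.03) + 0.5(232.48) + 0.5(231.11) + 0.5(115.87) + 0.3(243.56) = 532.94
P_u = 532.94 kips.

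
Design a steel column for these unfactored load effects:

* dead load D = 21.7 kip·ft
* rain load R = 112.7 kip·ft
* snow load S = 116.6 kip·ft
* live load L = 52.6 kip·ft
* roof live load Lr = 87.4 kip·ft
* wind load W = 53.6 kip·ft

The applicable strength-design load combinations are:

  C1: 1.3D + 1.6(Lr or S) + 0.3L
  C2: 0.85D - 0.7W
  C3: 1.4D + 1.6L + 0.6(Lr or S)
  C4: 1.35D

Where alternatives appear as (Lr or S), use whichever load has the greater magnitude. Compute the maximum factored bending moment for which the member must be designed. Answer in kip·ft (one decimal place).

230.6 kip·ft

(Lr or S) → S = 116.6 kip·ft.
C1: 1.3(21.7) + 1.6(116.6) + 0.3(52.6) = 28.2 + 186.6 + 15.8 = 230.6
C2: 0.85(21.7) - 0.7(53.6) = 18.4 - 37.5 = -19.1
C3: 1.4(21.7) + 1.6(52.6) + 0.6(116.6) = 184.5
C4: 1.35(21.7) = 29.3
Combination 1 governs: M_u = 230.6 kip·ft.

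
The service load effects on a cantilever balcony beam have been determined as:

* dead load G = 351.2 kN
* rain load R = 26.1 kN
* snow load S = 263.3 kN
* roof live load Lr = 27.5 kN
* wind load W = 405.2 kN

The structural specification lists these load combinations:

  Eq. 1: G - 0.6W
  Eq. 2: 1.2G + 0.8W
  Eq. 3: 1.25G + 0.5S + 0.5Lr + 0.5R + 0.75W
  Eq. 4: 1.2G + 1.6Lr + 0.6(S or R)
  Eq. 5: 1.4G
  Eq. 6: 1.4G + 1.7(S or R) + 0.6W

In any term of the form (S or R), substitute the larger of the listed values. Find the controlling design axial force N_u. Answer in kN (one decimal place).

1182.4 kN

(S or R) → S = 263.3 kN.
Eq. 1: 1.0(351.2) - 0.6(405.2) = 351.2 - 243.1 = 108.1
Eq. 2: 1.2(351.2) + 0.8(405.2) = 421.4 + 324.2 = 745.6
Eq. 3: 1.25(351.2) + 0.5(263.3) + 0.5(27.5) + 0.5(26.1) + 0.75(405.2) = 901.4
Eq. 4: 1.2(351.2) + 1.6(27.5) + 0.6(263.3) = 421.4 + 44.0 + 158.0 = 623.4
Eq. 5: 1.4(351.2) = 491.7
Eq. 6: 1.4(351.2) + 1.7(263.3) + 0.6(405.2) = 491.7 + 447.6 + 243.1 = 1182.4
Maximum is from combination 6.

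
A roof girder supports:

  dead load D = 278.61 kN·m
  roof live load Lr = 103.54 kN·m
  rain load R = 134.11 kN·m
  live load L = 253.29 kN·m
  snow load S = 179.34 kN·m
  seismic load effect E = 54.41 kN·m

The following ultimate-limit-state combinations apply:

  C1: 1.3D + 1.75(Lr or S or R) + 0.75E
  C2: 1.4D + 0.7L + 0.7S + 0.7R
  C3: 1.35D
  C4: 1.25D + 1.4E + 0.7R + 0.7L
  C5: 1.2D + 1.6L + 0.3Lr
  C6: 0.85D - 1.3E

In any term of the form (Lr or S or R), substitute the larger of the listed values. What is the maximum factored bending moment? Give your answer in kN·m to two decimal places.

(Lr or S or R) → S = 179.34 kN·m.
C1: 1.3(278.61) + 1.75(179.34) + 0.75(54.41) = 362.19 + 313.85 + 40.81 = 716.85
C2: 1.4(278.61) + 0.7(253.29) + 0.7(179.34) + 0.7(134.11) = 390.05 + 177.30 + 125.54 + 93.88 = 786.77
C3: 1.35(278.61) = 376.12
C4: 1.25(278.61) + 1.4(54.41) + 0.7(134.11) + 0.7(253.29) = 695.62
C5: 1.2(278.61) + 1.6(253.29) + 0.3(103.54) = 770.66
C6: 0.85(278.61) - 1.3(54.41) = 236.82 - 70.73 = 166.09
Combination 2 governs: M_u = 786.77 kN·m.

786.77 kN·m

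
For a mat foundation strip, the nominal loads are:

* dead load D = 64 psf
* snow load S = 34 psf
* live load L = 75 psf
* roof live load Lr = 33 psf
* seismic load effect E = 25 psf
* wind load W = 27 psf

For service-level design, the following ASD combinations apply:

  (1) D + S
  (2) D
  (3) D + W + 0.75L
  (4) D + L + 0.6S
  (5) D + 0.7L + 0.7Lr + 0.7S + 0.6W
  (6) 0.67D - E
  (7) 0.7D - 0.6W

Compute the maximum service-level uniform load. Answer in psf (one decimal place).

(1) 1.0(64) + 1.0(34) = 98.0
(2) 1.0(64) = 64.0
(3) 1.0(64) + 1.0(27) + 0.75(75) = 147.3
(4) 1.0(64) + 1.0(75) + 0.6(34) = 159.4
(5) 1.0(64) + 0.7(75) + 0.7(33) + 0.7(34) + 0.6(27) = 179.6
(6) 0.67(64) - 1.0(25) = 17.9
(7) 0.7(64) - 0.6(27) = 28.6
The controlling combination is 5, giving 179.6 psf.

179.6 psf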